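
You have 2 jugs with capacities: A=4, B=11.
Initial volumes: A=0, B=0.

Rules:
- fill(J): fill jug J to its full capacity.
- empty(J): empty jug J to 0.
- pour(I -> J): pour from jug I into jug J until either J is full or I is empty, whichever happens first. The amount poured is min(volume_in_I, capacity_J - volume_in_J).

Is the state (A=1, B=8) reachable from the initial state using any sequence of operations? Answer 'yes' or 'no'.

Answer: no

Derivation:
BFS explored all 30 reachable states.
Reachable set includes: (0,0), (0,1), (0,2), (0,3), (0,4), (0,5), (0,6), (0,7), (0,8), (0,9), (0,10), (0,11) ...
Target (A=1, B=8) not in reachable set → no.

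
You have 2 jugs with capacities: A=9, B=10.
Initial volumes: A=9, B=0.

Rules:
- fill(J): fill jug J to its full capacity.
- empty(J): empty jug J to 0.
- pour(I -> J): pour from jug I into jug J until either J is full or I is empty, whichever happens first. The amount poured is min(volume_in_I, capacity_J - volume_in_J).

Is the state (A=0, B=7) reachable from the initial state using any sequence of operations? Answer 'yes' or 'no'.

BFS from (A=9, B=0):
  1. pour(A -> B) -> (A=0 B=9)
  2. fill(A) -> (A=9 B=9)
  3. pour(A -> B) -> (A=8 B=10)
  4. empty(B) -> (A=8 B=0)
  5. pour(A -> B) -> (A=0 B=8)
  6. fill(A) -> (A=9 B=8)
  7. pour(A -> B) -> (A=7 B=10)
  8. empty(B) -> (A=7 B=0)
  9. pour(A -> B) -> (A=0 B=7)
Target reached → yes.

Answer: yes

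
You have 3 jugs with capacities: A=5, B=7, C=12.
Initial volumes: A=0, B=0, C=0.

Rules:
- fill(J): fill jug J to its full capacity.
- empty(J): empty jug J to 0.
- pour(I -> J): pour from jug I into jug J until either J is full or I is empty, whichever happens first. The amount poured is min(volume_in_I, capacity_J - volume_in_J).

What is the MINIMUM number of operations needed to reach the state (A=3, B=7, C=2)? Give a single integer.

Answer: 5

Derivation:
BFS from (A=0, B=0, C=0). One shortest path:
  1. fill(C) -> (A=0 B=0 C=12)
  2. pour(C -> A) -> (A=5 B=0 C=7)
  3. pour(A -> B) -> (A=0 B=5 C=7)
  4. pour(C -> A) -> (A=5 B=5 C=2)
  5. pour(A -> B) -> (A=3 B=7 C=2)
Reached target in 5 moves.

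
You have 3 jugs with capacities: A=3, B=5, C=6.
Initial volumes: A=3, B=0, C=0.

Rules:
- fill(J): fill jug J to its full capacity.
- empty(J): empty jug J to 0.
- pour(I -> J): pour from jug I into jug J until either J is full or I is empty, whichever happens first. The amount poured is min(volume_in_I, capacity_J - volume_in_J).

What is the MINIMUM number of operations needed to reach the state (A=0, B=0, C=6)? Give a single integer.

Answer: 2

Derivation:
BFS from (A=3, B=0, C=0). One shortest path:
  1. empty(A) -> (A=0 B=0 C=0)
  2. fill(C) -> (A=0 B=0 C=6)
Reached target in 2 moves.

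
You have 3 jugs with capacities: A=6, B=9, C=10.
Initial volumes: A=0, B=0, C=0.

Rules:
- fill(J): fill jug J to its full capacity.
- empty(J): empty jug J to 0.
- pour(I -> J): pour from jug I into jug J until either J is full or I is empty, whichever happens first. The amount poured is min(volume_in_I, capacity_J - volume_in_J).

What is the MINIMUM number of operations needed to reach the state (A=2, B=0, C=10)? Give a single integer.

Answer: 4

Derivation:
BFS from (A=0, B=0, C=0). One shortest path:
  1. fill(A) -> (A=6 B=0 C=0)
  2. pour(A -> C) -> (A=0 B=0 C=6)
  3. fill(A) -> (A=6 B=0 C=6)
  4. pour(A -> C) -> (A=2 B=0 C=10)
Reached target in 4 moves.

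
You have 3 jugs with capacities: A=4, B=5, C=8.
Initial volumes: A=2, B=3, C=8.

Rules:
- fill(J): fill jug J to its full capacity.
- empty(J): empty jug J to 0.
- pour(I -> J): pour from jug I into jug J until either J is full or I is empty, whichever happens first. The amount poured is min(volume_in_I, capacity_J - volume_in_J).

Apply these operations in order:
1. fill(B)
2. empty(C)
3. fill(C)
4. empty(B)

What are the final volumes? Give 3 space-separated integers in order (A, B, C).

Step 1: fill(B) -> (A=2 B=5 C=8)
Step 2: empty(C) -> (A=2 B=5 C=0)
Step 3: fill(C) -> (A=2 B=5 C=8)
Step 4: empty(B) -> (A=2 B=0 C=8)

Answer: 2 0 8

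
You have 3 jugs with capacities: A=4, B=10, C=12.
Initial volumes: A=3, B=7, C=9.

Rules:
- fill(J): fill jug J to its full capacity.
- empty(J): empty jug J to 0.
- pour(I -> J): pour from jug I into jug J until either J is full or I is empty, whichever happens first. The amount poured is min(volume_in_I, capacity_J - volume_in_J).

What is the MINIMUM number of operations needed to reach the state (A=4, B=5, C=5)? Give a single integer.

Answer: 6

Derivation:
BFS from (A=3, B=7, C=9). One shortest path:
  1. fill(B) -> (A=3 B=10 C=9)
  2. pour(B -> A) -> (A=4 B=9 C=9)
  3. empty(A) -> (A=0 B=9 C=9)
  4. pour(B -> A) -> (A=4 B=5 C=9)
  5. empty(A) -> (A=0 B=5 C=9)
  6. pour(C -> A) -> (A=4 B=5 C=5)
Reached target in 6 moves.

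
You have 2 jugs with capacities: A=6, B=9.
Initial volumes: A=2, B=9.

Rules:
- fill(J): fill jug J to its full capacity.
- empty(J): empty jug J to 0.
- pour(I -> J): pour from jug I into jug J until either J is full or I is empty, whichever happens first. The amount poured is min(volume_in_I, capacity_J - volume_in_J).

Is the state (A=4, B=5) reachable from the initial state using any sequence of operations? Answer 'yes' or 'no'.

Answer: no

Derivation:
BFS explored all 20 reachable states.
Reachable set includes: (0,0), (0,2), (0,3), (0,5), (0,6), (0,8), (0,9), (2,0), (2,9), (3,0), (3,9), (5,0) ...
Target (A=4, B=5) not in reachable set → no.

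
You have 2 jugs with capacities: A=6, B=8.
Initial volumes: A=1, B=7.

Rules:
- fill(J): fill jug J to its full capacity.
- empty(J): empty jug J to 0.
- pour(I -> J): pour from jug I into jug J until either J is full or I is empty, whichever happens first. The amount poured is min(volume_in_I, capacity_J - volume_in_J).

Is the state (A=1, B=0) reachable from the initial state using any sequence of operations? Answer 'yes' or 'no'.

Answer: yes

Derivation:
BFS from (A=1, B=7):
  1. empty(B) -> (A=1 B=0)
Target reached → yes.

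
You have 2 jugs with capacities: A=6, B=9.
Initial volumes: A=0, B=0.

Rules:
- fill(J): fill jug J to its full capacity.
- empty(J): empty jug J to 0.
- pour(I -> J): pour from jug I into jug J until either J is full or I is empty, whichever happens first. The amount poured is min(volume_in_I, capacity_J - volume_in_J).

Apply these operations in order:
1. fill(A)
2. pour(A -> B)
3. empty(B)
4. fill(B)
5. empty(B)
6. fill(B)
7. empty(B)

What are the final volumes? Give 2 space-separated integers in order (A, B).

Answer: 0 0

Derivation:
Step 1: fill(A) -> (A=6 B=0)
Step 2: pour(A -> B) -> (A=0 B=6)
Step 3: empty(B) -> (A=0 B=0)
Step 4: fill(B) -> (A=0 B=9)
Step 5: empty(B) -> (A=0 B=0)
Step 6: fill(B) -> (A=0 B=9)
Step 7: empty(B) -> (A=0 B=0)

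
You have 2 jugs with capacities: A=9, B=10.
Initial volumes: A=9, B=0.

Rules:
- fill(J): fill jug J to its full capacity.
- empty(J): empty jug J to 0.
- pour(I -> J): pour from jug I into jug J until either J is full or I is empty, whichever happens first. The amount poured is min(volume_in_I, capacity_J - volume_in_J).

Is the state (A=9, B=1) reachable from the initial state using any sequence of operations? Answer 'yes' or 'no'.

Answer: yes

Derivation:
BFS from (A=9, B=0):
  1. empty(A) -> (A=0 B=0)
  2. fill(B) -> (A=0 B=10)
  3. pour(B -> A) -> (A=9 B=1)
Target reached → yes.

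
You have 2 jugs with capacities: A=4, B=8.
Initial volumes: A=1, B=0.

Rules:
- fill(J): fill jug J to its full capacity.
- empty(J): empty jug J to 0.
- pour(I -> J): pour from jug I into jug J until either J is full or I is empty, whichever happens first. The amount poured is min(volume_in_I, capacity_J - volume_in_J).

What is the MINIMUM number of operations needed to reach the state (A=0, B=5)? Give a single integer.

BFS from (A=1, B=0). One shortest path:
  1. fill(B) -> (A=1 B=8)
  2. pour(B -> A) -> (A=4 B=5)
  3. empty(A) -> (A=0 B=5)
Reached target in 3 moves.

Answer: 3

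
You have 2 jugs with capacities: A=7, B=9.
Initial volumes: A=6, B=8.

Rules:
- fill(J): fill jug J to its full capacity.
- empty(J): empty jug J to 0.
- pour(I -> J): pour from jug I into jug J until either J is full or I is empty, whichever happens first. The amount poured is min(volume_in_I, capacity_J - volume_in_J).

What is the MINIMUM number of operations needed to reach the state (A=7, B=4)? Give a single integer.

BFS from (A=6, B=8). One shortest path:
  1. empty(A) -> (A=0 B=8)
  2. fill(B) -> (A=0 B=9)
  3. pour(B -> A) -> (A=7 B=2)
  4. empty(A) -> (A=0 B=2)
  5. pour(B -> A) -> (A=2 B=0)
  6. fill(B) -> (A=2 B=9)
  7. pour(B -> A) -> (A=7 B=4)
Reached target in 7 moves.

Answer: 7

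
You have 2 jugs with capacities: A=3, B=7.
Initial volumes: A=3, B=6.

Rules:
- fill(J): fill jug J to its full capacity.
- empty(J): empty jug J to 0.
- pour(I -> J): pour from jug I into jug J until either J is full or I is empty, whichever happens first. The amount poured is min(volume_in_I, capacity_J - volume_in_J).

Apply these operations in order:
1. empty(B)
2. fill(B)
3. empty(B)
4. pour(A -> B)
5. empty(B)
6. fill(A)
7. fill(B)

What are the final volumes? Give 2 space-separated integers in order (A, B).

Answer: 3 7

Derivation:
Step 1: empty(B) -> (A=3 B=0)
Step 2: fill(B) -> (A=3 B=7)
Step 3: empty(B) -> (A=3 B=0)
Step 4: pour(A -> B) -> (A=0 B=3)
Step 5: empty(B) -> (A=0 B=0)
Step 6: fill(A) -> (A=3 B=0)
Step 7: fill(B) -> (A=3 B=7)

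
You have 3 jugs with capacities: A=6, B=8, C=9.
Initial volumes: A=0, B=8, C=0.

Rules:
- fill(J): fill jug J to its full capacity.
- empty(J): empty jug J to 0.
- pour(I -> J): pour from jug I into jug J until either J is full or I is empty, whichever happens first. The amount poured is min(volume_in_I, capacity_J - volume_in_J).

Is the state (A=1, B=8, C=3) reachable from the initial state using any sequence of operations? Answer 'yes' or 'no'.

BFS from (A=0, B=8, C=0):
  1. fill(A) -> (A=6 B=8 C=0)
  2. empty(B) -> (A=6 B=0 C=0)
  3. pour(A -> B) -> (A=0 B=6 C=0)
  4. fill(A) -> (A=6 B=6 C=0)
  5. pour(A -> C) -> (A=0 B=6 C=6)
  6. pour(B -> C) -> (A=0 B=3 C=9)
  7. pour(C -> A) -> (A=6 B=3 C=3)
  8. pour(A -> B) -> (A=1 B=8 C=3)
Target reached → yes.

Answer: yes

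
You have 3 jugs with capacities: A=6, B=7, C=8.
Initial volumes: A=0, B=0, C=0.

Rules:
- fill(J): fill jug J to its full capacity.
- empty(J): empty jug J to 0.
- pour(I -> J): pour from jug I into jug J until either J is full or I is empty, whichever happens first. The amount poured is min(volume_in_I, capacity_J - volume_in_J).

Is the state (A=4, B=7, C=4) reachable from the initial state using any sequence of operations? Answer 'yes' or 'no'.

Answer: yes

Derivation:
BFS from (A=0, B=0, C=0):
  1. fill(C) -> (A=0 B=0 C=8)
  2. pour(C -> A) -> (A=6 B=0 C=2)
  3. pour(A -> B) -> (A=0 B=6 C=2)
  4. pour(C -> A) -> (A=2 B=6 C=0)
  5. pour(B -> C) -> (A=2 B=0 C=6)
  6. fill(B) -> (A=2 B=7 C=6)
  7. pour(B -> A) -> (A=6 B=3 C=6)
  8. pour(A -> C) -> (A=4 B=3 C=8)
  9. pour(C -> B) -> (A=4 B=7 C=4)
Target reached → yes.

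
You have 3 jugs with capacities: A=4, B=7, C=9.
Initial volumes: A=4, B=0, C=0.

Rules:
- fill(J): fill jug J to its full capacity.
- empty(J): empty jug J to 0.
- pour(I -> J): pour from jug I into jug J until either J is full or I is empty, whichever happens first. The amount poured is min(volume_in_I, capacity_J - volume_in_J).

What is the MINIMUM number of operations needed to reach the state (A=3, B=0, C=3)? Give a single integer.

Answer: 8

Derivation:
BFS from (A=4, B=0, C=0). One shortest path:
  1. fill(B) -> (A=4 B=7 C=0)
  2. pour(A -> C) -> (A=0 B=7 C=4)
  3. fill(A) -> (A=4 B=7 C=4)
  4. pour(A -> C) -> (A=0 B=7 C=8)
  5. pour(B -> A) -> (A=4 B=3 C=8)
  6. pour(A -> C) -> (A=3 B=3 C=9)
  7. empty(C) -> (A=3 B=3 C=0)
  8. pour(B -> C) -> (A=3 B=0 C=3)
Reached target in 8 moves.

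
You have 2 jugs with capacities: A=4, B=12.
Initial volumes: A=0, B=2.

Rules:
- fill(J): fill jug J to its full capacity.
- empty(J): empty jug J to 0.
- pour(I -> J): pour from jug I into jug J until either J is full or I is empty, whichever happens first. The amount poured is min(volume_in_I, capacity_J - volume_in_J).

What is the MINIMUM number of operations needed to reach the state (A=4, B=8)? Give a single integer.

BFS from (A=0, B=2). One shortest path:
  1. fill(B) -> (A=0 B=12)
  2. pour(B -> A) -> (A=4 B=8)
Reached target in 2 moves.

Answer: 2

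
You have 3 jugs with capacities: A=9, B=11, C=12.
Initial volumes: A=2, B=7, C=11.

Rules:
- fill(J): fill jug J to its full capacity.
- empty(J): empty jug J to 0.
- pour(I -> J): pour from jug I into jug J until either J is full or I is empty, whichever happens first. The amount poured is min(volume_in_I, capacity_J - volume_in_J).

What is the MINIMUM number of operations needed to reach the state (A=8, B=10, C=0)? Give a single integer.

Answer: 6

Derivation:
BFS from (A=2, B=7, C=11). One shortest path:
  1. fill(A) -> (A=9 B=7 C=11)
  2. pour(A -> B) -> (A=5 B=11 C=11)
  3. pour(B -> C) -> (A=5 B=10 C=12)
  4. pour(C -> A) -> (A=9 B=10 C=8)
  5. empty(A) -> (A=0 B=10 C=8)
  6. pour(C -> A) -> (A=8 B=10 C=0)
Reached target in 6 moves.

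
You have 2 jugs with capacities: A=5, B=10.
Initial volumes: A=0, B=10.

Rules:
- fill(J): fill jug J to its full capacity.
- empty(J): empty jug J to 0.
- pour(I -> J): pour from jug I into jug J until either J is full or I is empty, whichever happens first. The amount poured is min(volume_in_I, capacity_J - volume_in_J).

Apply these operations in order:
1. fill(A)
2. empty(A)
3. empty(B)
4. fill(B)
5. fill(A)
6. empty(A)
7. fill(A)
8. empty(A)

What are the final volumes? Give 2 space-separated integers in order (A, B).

Step 1: fill(A) -> (A=5 B=10)
Step 2: empty(A) -> (A=0 B=10)
Step 3: empty(B) -> (A=0 B=0)
Step 4: fill(B) -> (A=0 B=10)
Step 5: fill(A) -> (A=5 B=10)
Step 6: empty(A) -> (A=0 B=10)
Step 7: fill(A) -> (A=5 B=10)
Step 8: empty(A) -> (A=0 B=10)

Answer: 0 10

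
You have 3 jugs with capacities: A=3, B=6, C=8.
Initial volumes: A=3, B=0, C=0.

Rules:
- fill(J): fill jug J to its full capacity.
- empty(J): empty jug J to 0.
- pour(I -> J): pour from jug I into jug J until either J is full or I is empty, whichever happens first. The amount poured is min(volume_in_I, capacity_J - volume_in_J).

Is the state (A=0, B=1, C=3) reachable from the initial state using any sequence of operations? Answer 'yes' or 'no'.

Answer: yes

Derivation:
BFS from (A=3, B=0, C=0):
  1. fill(B) -> (A=3 B=6 C=0)
  2. pour(A -> C) -> (A=0 B=6 C=3)
  3. fill(A) -> (A=3 B=6 C=3)
  4. pour(B -> C) -> (A=3 B=1 C=8)
  5. empty(C) -> (A=3 B=1 C=0)
  6. pour(A -> C) -> (A=0 B=1 C=3)
Target reached → yes.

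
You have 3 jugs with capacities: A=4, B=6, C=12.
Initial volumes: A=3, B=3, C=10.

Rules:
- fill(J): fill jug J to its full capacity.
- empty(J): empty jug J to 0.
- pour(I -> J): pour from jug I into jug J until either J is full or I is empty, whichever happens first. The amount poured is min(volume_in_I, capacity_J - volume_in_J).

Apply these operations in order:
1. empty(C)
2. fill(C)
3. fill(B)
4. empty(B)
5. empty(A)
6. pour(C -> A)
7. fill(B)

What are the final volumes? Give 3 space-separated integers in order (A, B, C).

Step 1: empty(C) -> (A=3 B=3 C=0)
Step 2: fill(C) -> (A=3 B=3 C=12)
Step 3: fill(B) -> (A=3 B=6 C=12)
Step 4: empty(B) -> (A=3 B=0 C=12)
Step 5: empty(A) -> (A=0 B=0 C=12)
Step 6: pour(C -> A) -> (A=4 B=0 C=8)
Step 7: fill(B) -> (A=4 B=6 C=8)

Answer: 4 6 8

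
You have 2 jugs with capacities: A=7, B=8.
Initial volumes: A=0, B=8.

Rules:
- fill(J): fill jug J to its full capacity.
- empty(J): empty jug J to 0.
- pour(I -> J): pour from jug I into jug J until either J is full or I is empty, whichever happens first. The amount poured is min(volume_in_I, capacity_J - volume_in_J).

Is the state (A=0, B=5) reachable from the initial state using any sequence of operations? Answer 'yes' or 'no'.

BFS from (A=0, B=8):
  1. fill(A) -> (A=7 B=8)
  2. empty(B) -> (A=7 B=0)
  3. pour(A -> B) -> (A=0 B=7)
  4. fill(A) -> (A=7 B=7)
  5. pour(A -> B) -> (A=6 B=8)
  6. empty(B) -> (A=6 B=0)
  7. pour(A -> B) -> (A=0 B=6)
  8. fill(A) -> (A=7 B=6)
  9. pour(A -> B) -> (A=5 B=8)
  10. empty(B) -> (A=5 B=0)
  11. pour(A -> B) -> (A=0 B=5)
Target reached → yes.

Answer: yes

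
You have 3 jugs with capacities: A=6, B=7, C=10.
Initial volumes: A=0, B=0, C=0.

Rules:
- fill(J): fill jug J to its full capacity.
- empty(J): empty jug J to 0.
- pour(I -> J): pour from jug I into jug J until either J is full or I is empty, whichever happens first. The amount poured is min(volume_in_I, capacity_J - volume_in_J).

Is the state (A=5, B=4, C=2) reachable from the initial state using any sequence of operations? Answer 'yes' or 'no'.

BFS explored all 346 reachable states.
Reachable set includes: (0,0,0), (0,0,1), (0,0,2), (0,0,3), (0,0,4), (0,0,5), (0,0,6), (0,0,7), (0,0,8), (0,0,9), (0,0,10), (0,1,0) ...
Target (A=5, B=4, C=2) not in reachable set → no.

Answer: no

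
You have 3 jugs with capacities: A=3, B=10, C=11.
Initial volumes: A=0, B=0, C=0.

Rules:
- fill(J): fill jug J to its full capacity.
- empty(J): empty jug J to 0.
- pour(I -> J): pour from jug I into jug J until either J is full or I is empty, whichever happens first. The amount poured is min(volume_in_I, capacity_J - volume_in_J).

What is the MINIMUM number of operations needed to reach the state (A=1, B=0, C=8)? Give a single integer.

Answer: 8

Derivation:
BFS from (A=0, B=0, C=0). One shortest path:
  1. fill(C) -> (A=0 B=0 C=11)
  2. pour(C -> A) -> (A=3 B=0 C=8)
  3. empty(A) -> (A=0 B=0 C=8)
  4. pour(C -> B) -> (A=0 B=8 C=0)
  5. fill(C) -> (A=0 B=8 C=11)
  6. pour(C -> A) -> (A=3 B=8 C=8)
  7. pour(A -> B) -> (A=1 B=10 C=8)
  8. empty(B) -> (A=1 B=0 C=8)
Reached target in 8 moves.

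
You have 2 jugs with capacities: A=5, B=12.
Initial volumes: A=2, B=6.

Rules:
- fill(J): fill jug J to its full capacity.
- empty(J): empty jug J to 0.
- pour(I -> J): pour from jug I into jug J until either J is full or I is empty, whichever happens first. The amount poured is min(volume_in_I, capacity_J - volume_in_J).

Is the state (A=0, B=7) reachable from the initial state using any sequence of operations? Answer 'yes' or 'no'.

Answer: yes

Derivation:
BFS from (A=2, B=6):
  1. empty(A) -> (A=0 B=6)
  2. fill(B) -> (A=0 B=12)
  3. pour(B -> A) -> (A=5 B=7)
  4. empty(A) -> (A=0 B=7)
Target reached → yes.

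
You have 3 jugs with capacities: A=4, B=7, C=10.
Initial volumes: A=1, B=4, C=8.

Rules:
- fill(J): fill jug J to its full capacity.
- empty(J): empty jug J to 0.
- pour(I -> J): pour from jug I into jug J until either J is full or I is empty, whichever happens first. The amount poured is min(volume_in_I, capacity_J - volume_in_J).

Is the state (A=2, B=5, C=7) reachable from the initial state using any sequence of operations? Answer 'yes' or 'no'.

BFS explored all 279 reachable states.
Reachable set includes: (0,0,0), (0,0,1), (0,0,2), (0,0,3), (0,0,4), (0,0,5), (0,0,6), (0,0,7), (0,0,8), (0,0,9), (0,0,10), (0,1,0) ...
Target (A=2, B=5, C=7) not in reachable set → no.

Answer: no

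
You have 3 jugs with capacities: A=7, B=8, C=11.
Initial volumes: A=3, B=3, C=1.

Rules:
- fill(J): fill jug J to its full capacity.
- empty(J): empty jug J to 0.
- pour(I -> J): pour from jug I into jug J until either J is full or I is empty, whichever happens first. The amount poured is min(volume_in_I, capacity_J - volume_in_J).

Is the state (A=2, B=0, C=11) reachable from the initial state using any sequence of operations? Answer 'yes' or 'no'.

Answer: yes

Derivation:
BFS from (A=3, B=3, C=1):
  1. fill(A) -> (A=7 B=3 C=1)
  2. fill(C) -> (A=7 B=3 C=11)
  3. pour(A -> B) -> (A=2 B=8 C=11)
  4. empty(B) -> (A=2 B=0 C=11)
Target reached → yes.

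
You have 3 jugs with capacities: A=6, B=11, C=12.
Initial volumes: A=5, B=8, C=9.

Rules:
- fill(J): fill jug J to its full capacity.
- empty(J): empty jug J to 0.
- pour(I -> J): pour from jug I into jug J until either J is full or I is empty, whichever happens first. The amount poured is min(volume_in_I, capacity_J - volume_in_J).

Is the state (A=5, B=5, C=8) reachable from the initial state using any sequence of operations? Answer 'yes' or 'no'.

Answer: no

Derivation:
BFS explored all 543 reachable states.
Reachable set includes: (0,0,0), (0,0,1), (0,0,2), (0,0,3), (0,0,4), (0,0,5), (0,0,6), (0,0,7), (0,0,8), (0,0,9), (0,0,10), (0,0,11) ...
Target (A=5, B=5, C=8) not in reachable set → no.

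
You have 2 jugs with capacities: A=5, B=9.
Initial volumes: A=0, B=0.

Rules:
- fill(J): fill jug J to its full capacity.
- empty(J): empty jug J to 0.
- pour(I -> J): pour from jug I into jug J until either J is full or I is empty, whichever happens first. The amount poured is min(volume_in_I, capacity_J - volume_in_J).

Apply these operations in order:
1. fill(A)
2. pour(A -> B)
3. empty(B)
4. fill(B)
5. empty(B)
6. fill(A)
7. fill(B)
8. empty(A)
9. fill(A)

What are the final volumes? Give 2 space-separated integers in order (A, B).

Step 1: fill(A) -> (A=5 B=0)
Step 2: pour(A -> B) -> (A=0 B=5)
Step 3: empty(B) -> (A=0 B=0)
Step 4: fill(B) -> (A=0 B=9)
Step 5: empty(B) -> (A=0 B=0)
Step 6: fill(A) -> (A=5 B=0)
Step 7: fill(B) -> (A=5 B=9)
Step 8: empty(A) -> (A=0 B=9)
Step 9: fill(A) -> (A=5 B=9)

Answer: 5 9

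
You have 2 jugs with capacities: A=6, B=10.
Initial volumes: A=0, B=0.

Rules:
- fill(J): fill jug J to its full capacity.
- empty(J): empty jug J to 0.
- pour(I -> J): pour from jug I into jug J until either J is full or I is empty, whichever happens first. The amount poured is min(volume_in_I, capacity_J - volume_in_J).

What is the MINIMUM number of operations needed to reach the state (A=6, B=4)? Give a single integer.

Answer: 2

Derivation:
BFS from (A=0, B=0). One shortest path:
  1. fill(B) -> (A=0 B=10)
  2. pour(B -> A) -> (A=6 B=4)
Reached target in 2 moves.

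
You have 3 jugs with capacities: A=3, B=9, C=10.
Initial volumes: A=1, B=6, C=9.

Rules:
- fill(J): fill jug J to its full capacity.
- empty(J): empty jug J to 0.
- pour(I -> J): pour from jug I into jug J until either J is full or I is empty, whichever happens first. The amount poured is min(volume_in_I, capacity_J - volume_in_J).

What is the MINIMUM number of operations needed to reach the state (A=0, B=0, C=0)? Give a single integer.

Answer: 3

Derivation:
BFS from (A=1, B=6, C=9). One shortest path:
  1. empty(A) -> (A=0 B=6 C=9)
  2. empty(B) -> (A=0 B=0 C=9)
  3. empty(C) -> (A=0 B=0 C=0)
Reached target in 3 moves.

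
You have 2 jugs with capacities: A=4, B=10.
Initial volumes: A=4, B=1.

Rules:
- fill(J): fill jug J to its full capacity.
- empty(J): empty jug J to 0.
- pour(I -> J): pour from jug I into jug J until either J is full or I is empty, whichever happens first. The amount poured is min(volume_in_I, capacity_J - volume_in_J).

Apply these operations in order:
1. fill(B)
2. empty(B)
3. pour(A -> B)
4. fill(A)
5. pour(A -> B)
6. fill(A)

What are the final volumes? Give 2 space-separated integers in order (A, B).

Step 1: fill(B) -> (A=4 B=10)
Step 2: empty(B) -> (A=4 B=0)
Step 3: pour(A -> B) -> (A=0 B=4)
Step 4: fill(A) -> (A=4 B=4)
Step 5: pour(A -> B) -> (A=0 B=8)
Step 6: fill(A) -> (A=4 B=8)

Answer: 4 8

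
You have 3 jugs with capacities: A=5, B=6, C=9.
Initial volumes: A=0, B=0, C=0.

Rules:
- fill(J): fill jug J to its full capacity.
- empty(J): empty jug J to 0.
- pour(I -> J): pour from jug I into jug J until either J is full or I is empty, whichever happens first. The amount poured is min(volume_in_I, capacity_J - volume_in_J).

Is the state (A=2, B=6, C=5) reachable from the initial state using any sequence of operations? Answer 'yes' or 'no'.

Answer: yes

Derivation:
BFS from (A=0, B=0, C=0):
  1. fill(A) -> (A=5 B=0 C=0)
  2. fill(C) -> (A=5 B=0 C=9)
  3. pour(C -> B) -> (A=5 B=6 C=3)
  4. empty(B) -> (A=5 B=0 C=3)
  5. pour(C -> B) -> (A=5 B=3 C=0)
  6. pour(A -> C) -> (A=0 B=3 C=5)
  7. fill(A) -> (A=5 B=3 C=5)
  8. pour(A -> B) -> (A=2 B=6 C=5)
Target reached → yes.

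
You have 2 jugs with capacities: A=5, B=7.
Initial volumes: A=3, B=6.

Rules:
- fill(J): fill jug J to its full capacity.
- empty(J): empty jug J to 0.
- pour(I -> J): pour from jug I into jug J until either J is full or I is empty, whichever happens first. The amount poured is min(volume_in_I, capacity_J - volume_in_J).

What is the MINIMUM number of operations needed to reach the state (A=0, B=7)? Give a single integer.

BFS from (A=3, B=6). One shortest path:
  1. empty(A) -> (A=0 B=6)
  2. fill(B) -> (A=0 B=7)
Reached target in 2 moves.

Answer: 2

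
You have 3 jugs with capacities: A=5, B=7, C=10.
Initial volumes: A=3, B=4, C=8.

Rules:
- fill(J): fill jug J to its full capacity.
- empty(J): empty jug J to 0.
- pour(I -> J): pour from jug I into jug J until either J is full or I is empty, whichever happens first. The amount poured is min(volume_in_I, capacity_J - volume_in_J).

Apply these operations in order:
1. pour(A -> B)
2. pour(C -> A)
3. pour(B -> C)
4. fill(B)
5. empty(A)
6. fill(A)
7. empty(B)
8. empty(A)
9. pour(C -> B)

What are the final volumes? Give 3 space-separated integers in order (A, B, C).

Step 1: pour(A -> B) -> (A=0 B=7 C=8)
Step 2: pour(C -> A) -> (A=5 B=7 C=3)
Step 3: pour(B -> C) -> (A=5 B=0 C=10)
Step 4: fill(B) -> (A=5 B=7 C=10)
Step 5: empty(A) -> (A=0 B=7 C=10)
Step 6: fill(A) -> (A=5 B=7 C=10)
Step 7: empty(B) -> (A=5 B=0 C=10)
Step 8: empty(A) -> (A=0 B=0 C=10)
Step 9: pour(C -> B) -> (A=0 B=7 C=3)

Answer: 0 7 3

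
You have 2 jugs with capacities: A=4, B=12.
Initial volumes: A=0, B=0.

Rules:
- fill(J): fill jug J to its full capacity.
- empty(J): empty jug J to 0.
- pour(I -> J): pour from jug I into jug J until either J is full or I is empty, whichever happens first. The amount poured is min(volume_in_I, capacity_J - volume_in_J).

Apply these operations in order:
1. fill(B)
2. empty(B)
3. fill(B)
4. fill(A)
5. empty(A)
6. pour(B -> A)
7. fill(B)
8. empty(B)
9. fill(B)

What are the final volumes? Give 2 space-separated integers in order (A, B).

Answer: 4 12

Derivation:
Step 1: fill(B) -> (A=0 B=12)
Step 2: empty(B) -> (A=0 B=0)
Step 3: fill(B) -> (A=0 B=12)
Step 4: fill(A) -> (A=4 B=12)
Step 5: empty(A) -> (A=0 B=12)
Step 6: pour(B -> A) -> (A=4 B=8)
Step 7: fill(B) -> (A=4 B=12)
Step 8: empty(B) -> (A=4 B=0)
Step 9: fill(B) -> (A=4 B=12)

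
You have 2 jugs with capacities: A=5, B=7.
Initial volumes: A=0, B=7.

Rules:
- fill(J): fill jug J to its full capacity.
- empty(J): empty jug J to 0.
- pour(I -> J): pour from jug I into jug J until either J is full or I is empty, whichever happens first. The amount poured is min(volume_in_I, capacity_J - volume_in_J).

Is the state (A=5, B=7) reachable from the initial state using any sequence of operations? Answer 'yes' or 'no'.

Answer: yes

Derivation:
BFS from (A=0, B=7):
  1. fill(A) -> (A=5 B=7)
Target reached → yes.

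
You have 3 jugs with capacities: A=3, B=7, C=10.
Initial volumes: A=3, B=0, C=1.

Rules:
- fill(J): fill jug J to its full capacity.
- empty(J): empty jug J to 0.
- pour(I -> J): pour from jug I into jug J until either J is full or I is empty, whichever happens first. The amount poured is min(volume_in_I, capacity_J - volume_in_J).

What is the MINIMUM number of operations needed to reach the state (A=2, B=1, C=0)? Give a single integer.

Answer: 7

Derivation:
BFS from (A=3, B=0, C=1). One shortest path:
  1. pour(A -> B) -> (A=0 B=3 C=1)
  2. fill(A) -> (A=3 B=3 C=1)
  3. pour(A -> B) -> (A=0 B=6 C=1)
  4. fill(A) -> (A=3 B=6 C=1)
  5. pour(A -> B) -> (A=2 B=7 C=1)
  6. empty(B) -> (A=2 B=0 C=1)
  7. pour(C -> B) -> (A=2 B=1 C=0)
Reached target in 7 moves.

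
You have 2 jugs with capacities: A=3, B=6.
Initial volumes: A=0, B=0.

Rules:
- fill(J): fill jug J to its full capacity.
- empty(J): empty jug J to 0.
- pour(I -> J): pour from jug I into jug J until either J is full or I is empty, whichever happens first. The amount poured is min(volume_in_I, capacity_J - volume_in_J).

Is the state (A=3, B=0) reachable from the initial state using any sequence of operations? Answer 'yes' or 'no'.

BFS from (A=0, B=0):
  1. fill(A) -> (A=3 B=0)
Target reached → yes.

Answer: yes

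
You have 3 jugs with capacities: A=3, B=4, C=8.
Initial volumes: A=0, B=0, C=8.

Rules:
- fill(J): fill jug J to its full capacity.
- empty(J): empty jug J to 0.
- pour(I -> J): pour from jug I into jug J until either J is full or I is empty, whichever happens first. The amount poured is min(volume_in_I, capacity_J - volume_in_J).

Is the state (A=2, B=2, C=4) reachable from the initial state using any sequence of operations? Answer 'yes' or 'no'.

BFS explored all 138 reachable states.
Reachable set includes: (0,0,0), (0,0,1), (0,0,2), (0,0,3), (0,0,4), (0,0,5), (0,0,6), (0,0,7), (0,0,8), (0,1,0), (0,1,1), (0,1,2) ...
Target (A=2, B=2, C=4) not in reachable set → no.

Answer: no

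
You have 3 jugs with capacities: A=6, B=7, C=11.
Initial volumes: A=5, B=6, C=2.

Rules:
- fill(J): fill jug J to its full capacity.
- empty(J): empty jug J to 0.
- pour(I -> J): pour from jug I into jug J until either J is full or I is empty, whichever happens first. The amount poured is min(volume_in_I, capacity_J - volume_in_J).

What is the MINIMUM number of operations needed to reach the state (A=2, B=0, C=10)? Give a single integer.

Answer: 5

Derivation:
BFS from (A=5, B=6, C=2). One shortest path:
  1. empty(A) -> (A=0 B=6 C=2)
  2. pour(C -> A) -> (A=2 B=6 C=0)
  3. fill(C) -> (A=2 B=6 C=11)
  4. pour(C -> B) -> (A=2 B=7 C=10)
  5. empty(B) -> (A=2 B=0 C=10)
Reached target in 5 moves.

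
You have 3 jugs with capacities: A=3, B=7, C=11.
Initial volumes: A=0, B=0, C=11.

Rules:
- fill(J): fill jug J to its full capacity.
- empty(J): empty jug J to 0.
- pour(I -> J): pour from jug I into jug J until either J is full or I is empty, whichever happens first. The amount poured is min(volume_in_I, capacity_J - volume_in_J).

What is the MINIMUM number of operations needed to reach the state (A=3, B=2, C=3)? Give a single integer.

Answer: 6

Derivation:
BFS from (A=0, B=0, C=11). One shortest path:
  1. pour(C -> A) -> (A=3 B=0 C=8)
  2. empty(A) -> (A=0 B=0 C=8)
  3. pour(C -> A) -> (A=3 B=0 C=5)
  4. pour(C -> B) -> (A=3 B=5 C=0)
  5. pour(A -> C) -> (A=0 B=5 C=3)
  6. pour(B -> A) -> (A=3 B=2 C=3)
Reached target in 6 moves.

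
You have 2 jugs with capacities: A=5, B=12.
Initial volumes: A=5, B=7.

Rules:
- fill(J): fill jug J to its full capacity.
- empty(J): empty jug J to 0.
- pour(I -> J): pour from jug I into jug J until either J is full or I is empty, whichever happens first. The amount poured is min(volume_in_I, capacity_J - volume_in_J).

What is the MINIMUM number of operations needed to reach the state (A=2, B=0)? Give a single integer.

Answer: 4

Derivation:
BFS from (A=5, B=7). One shortest path:
  1. empty(A) -> (A=0 B=7)
  2. pour(B -> A) -> (A=5 B=2)
  3. empty(A) -> (A=0 B=2)
  4. pour(B -> A) -> (A=2 B=0)
Reached target in 4 moves.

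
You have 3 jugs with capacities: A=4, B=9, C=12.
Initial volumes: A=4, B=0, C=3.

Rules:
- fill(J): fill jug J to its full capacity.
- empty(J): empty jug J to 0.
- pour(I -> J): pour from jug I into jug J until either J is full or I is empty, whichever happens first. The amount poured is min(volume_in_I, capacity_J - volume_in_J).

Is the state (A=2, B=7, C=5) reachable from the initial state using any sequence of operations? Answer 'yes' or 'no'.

Answer: no

Derivation:
BFS explored all 386 reachable states.
Reachable set includes: (0,0,0), (0,0,1), (0,0,2), (0,0,3), (0,0,4), (0,0,5), (0,0,6), (0,0,7), (0,0,8), (0,0,9), (0,0,10), (0,0,11) ...
Target (A=2, B=7, C=5) not in reachable set → no.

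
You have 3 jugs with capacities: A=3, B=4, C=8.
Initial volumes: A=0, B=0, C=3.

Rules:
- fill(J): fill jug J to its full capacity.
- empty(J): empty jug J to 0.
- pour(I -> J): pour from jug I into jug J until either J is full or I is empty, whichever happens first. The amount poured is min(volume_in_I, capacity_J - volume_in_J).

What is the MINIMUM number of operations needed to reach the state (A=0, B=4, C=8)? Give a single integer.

BFS from (A=0, B=0, C=3). One shortest path:
  1. fill(B) -> (A=0 B=4 C=3)
  2. fill(C) -> (A=0 B=4 C=8)
Reached target in 2 moves.

Answer: 2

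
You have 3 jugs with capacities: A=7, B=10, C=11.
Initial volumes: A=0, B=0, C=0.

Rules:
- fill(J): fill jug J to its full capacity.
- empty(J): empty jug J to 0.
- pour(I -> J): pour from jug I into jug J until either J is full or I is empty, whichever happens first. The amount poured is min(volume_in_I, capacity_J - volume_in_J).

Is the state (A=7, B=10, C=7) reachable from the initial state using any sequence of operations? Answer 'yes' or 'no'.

Answer: yes

Derivation:
BFS from (A=0, B=0, C=0):
  1. fill(A) -> (A=7 B=0 C=0)
  2. fill(B) -> (A=7 B=10 C=0)
  3. pour(A -> C) -> (A=0 B=10 C=7)
  4. fill(A) -> (A=7 B=10 C=7)
Target reached → yes.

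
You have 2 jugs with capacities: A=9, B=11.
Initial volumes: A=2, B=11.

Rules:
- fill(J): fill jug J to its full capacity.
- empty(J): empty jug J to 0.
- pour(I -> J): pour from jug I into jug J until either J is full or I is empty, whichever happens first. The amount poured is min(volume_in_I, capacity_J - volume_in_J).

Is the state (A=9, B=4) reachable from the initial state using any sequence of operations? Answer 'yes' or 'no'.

BFS from (A=2, B=11):
  1. pour(B -> A) -> (A=9 B=4)
Target reached → yes.

Answer: yes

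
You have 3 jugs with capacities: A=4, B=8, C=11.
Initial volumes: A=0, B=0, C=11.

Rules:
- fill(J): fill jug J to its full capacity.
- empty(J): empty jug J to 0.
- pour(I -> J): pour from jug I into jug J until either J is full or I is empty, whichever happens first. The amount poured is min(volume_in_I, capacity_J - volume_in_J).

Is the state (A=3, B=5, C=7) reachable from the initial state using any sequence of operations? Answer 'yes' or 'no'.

Answer: no

Derivation:
BFS explored all 330 reachable states.
Reachable set includes: (0,0,0), (0,0,1), (0,0,2), (0,0,3), (0,0,4), (0,0,5), (0,0,6), (0,0,7), (0,0,8), (0,0,9), (0,0,10), (0,0,11) ...
Target (A=3, B=5, C=7) not in reachable set → no.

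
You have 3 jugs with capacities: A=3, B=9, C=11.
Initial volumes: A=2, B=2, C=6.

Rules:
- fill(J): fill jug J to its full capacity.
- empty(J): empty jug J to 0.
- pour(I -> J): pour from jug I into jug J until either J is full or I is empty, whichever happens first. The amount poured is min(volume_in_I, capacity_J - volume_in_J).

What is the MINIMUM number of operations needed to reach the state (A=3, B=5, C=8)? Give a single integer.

BFS from (A=2, B=2, C=6). One shortest path:
  1. fill(A) -> (A=3 B=2 C=6)
  2. fill(C) -> (A=3 B=2 C=11)
  3. pour(A -> B) -> (A=0 B=5 C=11)
  4. pour(C -> A) -> (A=3 B=5 C=8)
Reached target in 4 moves.

Answer: 4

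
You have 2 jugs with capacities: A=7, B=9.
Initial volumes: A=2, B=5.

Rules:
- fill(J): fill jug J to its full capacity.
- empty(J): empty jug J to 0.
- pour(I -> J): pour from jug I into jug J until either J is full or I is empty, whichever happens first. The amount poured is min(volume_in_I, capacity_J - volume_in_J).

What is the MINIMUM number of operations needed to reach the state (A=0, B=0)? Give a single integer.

Answer: 2

Derivation:
BFS from (A=2, B=5). One shortest path:
  1. empty(A) -> (A=0 B=5)
  2. empty(B) -> (A=0 B=0)
Reached target in 2 moves.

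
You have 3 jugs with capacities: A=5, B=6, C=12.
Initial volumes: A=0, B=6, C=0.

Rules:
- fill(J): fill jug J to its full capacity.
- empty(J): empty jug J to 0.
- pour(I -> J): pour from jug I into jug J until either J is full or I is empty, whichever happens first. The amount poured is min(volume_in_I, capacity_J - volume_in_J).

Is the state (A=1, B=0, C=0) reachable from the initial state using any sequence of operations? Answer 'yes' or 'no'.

BFS from (A=0, B=6, C=0):
  1. pour(B -> A) -> (A=5 B=1 C=0)
  2. empty(A) -> (A=0 B=1 C=0)
  3. pour(B -> A) -> (A=1 B=0 C=0)
Target reached → yes.

Answer: yes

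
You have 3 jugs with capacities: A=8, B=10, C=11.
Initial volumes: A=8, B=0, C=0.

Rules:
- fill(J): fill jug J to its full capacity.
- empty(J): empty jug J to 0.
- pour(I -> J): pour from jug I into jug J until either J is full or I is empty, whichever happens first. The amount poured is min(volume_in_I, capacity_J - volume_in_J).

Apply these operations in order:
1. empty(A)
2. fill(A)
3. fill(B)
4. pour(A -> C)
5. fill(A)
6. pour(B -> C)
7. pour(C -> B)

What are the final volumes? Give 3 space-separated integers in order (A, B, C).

Step 1: empty(A) -> (A=0 B=0 C=0)
Step 2: fill(A) -> (A=8 B=0 C=0)
Step 3: fill(B) -> (A=8 B=10 C=0)
Step 4: pour(A -> C) -> (A=0 B=10 C=8)
Step 5: fill(A) -> (A=8 B=10 C=8)
Step 6: pour(B -> C) -> (A=8 B=7 C=11)
Step 7: pour(C -> B) -> (A=8 B=10 C=8)

Answer: 8 10 8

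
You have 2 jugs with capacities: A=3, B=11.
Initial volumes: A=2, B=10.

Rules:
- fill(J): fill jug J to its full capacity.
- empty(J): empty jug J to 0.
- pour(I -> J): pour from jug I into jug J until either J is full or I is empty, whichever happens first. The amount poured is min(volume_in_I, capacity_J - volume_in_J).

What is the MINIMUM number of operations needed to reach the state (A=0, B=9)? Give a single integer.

Answer: 2

Derivation:
BFS from (A=2, B=10). One shortest path:
  1. pour(B -> A) -> (A=3 B=9)
  2. empty(A) -> (A=0 B=9)
Reached target in 2 moves.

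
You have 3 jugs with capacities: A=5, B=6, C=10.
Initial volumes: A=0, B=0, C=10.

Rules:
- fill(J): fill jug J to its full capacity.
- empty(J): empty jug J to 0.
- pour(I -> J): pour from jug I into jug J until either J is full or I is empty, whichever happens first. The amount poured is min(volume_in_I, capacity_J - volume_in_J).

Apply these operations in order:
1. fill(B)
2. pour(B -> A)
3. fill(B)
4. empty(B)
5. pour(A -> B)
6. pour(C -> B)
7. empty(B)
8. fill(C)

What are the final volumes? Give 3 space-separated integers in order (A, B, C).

Answer: 0 0 10

Derivation:
Step 1: fill(B) -> (A=0 B=6 C=10)
Step 2: pour(B -> A) -> (A=5 B=1 C=10)
Step 3: fill(B) -> (A=5 B=6 C=10)
Step 4: empty(B) -> (A=5 B=0 C=10)
Step 5: pour(A -> B) -> (A=0 B=5 C=10)
Step 6: pour(C -> B) -> (A=0 B=6 C=9)
Step 7: empty(B) -> (A=0 B=0 C=9)
Step 8: fill(C) -> (A=0 B=0 C=10)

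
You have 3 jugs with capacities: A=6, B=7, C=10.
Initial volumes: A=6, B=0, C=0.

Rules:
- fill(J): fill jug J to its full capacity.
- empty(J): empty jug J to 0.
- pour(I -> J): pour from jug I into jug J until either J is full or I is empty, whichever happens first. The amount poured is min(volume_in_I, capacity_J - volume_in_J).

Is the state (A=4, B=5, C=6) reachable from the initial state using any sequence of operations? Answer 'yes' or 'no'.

Answer: no

Derivation:
BFS explored all 346 reachable states.
Reachable set includes: (0,0,0), (0,0,1), (0,0,2), (0,0,3), (0,0,4), (0,0,5), (0,0,6), (0,0,7), (0,0,8), (0,0,9), (0,0,10), (0,1,0) ...
Target (A=4, B=5, C=6) not in reachable set → no.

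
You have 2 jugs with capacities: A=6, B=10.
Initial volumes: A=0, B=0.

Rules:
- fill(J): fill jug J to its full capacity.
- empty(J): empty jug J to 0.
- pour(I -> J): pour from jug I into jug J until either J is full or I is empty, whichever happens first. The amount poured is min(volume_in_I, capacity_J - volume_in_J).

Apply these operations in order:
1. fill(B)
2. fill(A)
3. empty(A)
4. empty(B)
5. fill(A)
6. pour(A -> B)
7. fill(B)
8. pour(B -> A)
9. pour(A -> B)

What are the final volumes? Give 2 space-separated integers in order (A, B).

Answer: 0 10

Derivation:
Step 1: fill(B) -> (A=0 B=10)
Step 2: fill(A) -> (A=6 B=10)
Step 3: empty(A) -> (A=0 B=10)
Step 4: empty(B) -> (A=0 B=0)
Step 5: fill(A) -> (A=6 B=0)
Step 6: pour(A -> B) -> (A=0 B=6)
Step 7: fill(B) -> (A=0 B=10)
Step 8: pour(B -> A) -> (A=6 B=4)
Step 9: pour(A -> B) -> (A=0 B=10)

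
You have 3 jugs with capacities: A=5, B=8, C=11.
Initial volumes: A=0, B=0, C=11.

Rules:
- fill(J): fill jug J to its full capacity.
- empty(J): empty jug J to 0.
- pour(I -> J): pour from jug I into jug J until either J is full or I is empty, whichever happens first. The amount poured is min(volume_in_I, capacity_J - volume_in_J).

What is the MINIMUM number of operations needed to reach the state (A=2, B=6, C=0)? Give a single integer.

BFS from (A=0, B=0, C=11). One shortest path:
  1. fill(A) -> (A=5 B=0 C=11)
  2. pour(A -> B) -> (A=0 B=5 C=11)
  3. pour(C -> A) -> (A=5 B=5 C=6)
  4. pour(A -> B) -> (A=2 B=8 C=6)
  5. empty(B) -> (A=2 B=0 C=6)
  6. pour(C -> B) -> (A=2 B=6 C=0)
Reached target in 6 moves.

Answer: 6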